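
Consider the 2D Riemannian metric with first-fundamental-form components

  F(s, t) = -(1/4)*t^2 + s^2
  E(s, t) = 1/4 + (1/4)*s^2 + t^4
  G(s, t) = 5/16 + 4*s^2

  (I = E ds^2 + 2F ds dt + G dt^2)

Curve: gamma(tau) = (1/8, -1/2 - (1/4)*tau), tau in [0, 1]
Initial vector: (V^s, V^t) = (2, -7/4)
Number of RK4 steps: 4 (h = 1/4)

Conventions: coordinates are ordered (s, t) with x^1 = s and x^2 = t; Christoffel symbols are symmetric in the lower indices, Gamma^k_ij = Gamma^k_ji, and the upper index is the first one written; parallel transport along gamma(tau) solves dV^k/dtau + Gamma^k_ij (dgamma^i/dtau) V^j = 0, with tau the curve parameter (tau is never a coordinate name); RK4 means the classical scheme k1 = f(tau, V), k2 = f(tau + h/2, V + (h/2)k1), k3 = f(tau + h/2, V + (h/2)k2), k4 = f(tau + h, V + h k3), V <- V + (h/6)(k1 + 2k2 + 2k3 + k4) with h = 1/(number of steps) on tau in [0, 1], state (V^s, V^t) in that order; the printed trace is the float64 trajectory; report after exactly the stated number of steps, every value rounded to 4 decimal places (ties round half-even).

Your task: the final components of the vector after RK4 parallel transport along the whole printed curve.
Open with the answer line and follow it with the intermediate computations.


Answer: V^s = 1.7296, V^t = -1.1828

gamma'(tau) = (0, -1/4); f(tau, V)^k = -Gamma^k_ij(gamma(tau)) gamma'^i(tau) V^j; h = 1/4; intermediate values shown to 6 dp
curve data and Christoffel symbols at the stage parameters:
  tau = 0.000000: gamma = (0.125000, -0.500000), gamma' = (0.000000, -0.250000); Gamma_sss = 0.301887, Gamma_sst = -0.603774, Gamma_stt = -0.805031, Gamma_tss = 1.371069, Gamma_tst = 1.257862, Gamma_ttt = -0.100629
  tau = 0.125000: gamma = (0.125000, -0.531250), gamma' = (0.000000, -0.250000); Gamma_sss = 0.343449, Gamma_sst = -0.696208, Gamma_stt = -0.720021, Gamma_tss = 1.516619, Gamma_tst = 1.231350, Gamma_ttt = -0.105472
  tau = 0.250000: gamma = (0.125000, -0.562500), gamma' = (0.000000, -0.250000); Gamma_sss = 0.389836, Gamma_sst = -0.790393, Gamma_stt = -0.637245, Gamma_tss = 1.681873, Gamma_tst = 1.199543, Gamma_ttt = -0.107867
  tau = 0.375000: gamma = (0.125000, -0.593750), gamma' = (0.000000, -0.250000); Gamma_sss = 0.440833, Gamma_sst = -0.884095, Gamma_stt = -0.557776, Gamma_tss = 1.868279, Gamma_tst = 1.162385, Gamma_ttt = -0.107851
  tau = 0.500000: gamma = (0.125000, -0.625000), gamma' = (0.000000, -0.250000); Gamma_sss = 0.496073, Gamma_sst = -0.975181, Gamma_stt = -0.482564, Gamma_tss = 2.077266, Gamma_tst = 1.120013, Gamma_ttt = -0.105561
  tau = 0.625000: gamma = (0.125000, -0.656250), gamma' = (0.000000, -0.250000); Gamma_sss = 0.555071, Gamma_sst = -1.061754, Gamma_stt = -0.412381, Gamma_tss = 2.310229, Gamma_tst = 1.072734, Gamma_ttt = -0.101216
  tau = 0.750000: gamma = (0.125000, -0.687500), gamma' = (0.000000, -0.250000); Gamma_sss = 0.617258, Gamma_sst = -1.142256, Gamma_stt = -0.347785, Gamma_tss = 2.568521, Gamma_tst = 1.020998, Gamma_ttt = -0.095097
  tau = 0.875000: gamma = (0.125000, -0.718750), gamma' = (0.000000, -0.250000); Gamma_sss = 0.682027, Gamma_sst = -1.215520, Gamma_stt = -0.289105, Gamma_tss = 2.853446, Gamma_tst = 0.965354, Gamma_ttt = -0.087522
  tau = 1.000000: gamma = (0.125000, -0.750000), gamma' = (0.000000, -0.250000); Gamma_sss = 0.748768, Gamma_sst = -1.280788, Gamma_stt = -0.236453, Gamma_tss = 3.166256, Gamma_tst = 0.906404, Gamma_ttt = -0.078818
step 0: V^s = 2.0000, V^t = -1.7500
step 1: k1 = (0.050314, 0.672956), k2 = (-0.049331, 0.661537), k3 = (-0.046906, 0.657740), k4 = (-0.140281, 0.639012); V <- V + (h/6)(k1 + 2k2 + 2k3 + k4): V^s = 1.9882, V^t = -1.5854
step 2: k1 = (-0.140300, 0.638995), k2 = (-0.225634, 0.613270), k3 = (-0.222828, 0.610256), k4 = (-0.298282, 0.578926); V <- V + (h/6)(k1 + 2k2 + 2k3 + k4): V^s = 1.9326, V^t = -1.4327
step 3: k1 = (-0.298314, 0.578939), k2 = (-0.362842, 0.542708), k3 = (-0.360234, 0.540660), k4 = (-0.413344, 0.501152); V <- V + (h/6)(k1 + 2k2 + 2k3 + k4): V^s = 1.8427, V^t = -1.2974
step 4: k1 = (-0.413398, 0.501187), k2 = (-0.455006, 0.459255), k3 = (-0.453047, 0.458114), k4 = (-0.483830, 0.415195); V <- V + (h/6)(k1 + 2k2 + 2k3 + k4): V^s = 1.7296, V^t = -1.1828


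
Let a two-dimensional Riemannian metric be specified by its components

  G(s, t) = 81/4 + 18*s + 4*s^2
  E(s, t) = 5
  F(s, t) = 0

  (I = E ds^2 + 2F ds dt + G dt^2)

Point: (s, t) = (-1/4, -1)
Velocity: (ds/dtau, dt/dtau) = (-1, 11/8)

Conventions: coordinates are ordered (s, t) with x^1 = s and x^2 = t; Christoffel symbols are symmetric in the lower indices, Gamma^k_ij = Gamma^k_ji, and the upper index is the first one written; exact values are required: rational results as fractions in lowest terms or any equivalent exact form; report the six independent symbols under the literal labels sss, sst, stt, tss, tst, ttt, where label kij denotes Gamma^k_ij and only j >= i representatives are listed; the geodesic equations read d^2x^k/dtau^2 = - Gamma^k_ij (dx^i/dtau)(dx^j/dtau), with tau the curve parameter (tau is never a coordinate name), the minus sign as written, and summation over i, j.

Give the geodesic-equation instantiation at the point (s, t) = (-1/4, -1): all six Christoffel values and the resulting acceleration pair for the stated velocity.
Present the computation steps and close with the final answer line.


E = 5, F = 0, G = 16 at the point
E_s = 0, E_t = 0, F_s = 0, F_t = 0, G_s = 16, G_t = 0
EG - F^2 = 80;  g^inv = (1/80) * [[16, 0], [0, 5]]
first-kind symbols [ij,l] = (1/2)(d_i g_jl + d_j g_il - d_l g_ij): [ss,s] = E_s/2 = 0, [ss,t] = F_s - E_t/2 = 0, [st,s] = E_t/2 = 0, [st,t] = G_s/2 = 8, [tt,s] = F_t - G_s/2 = -8, [tt,t] = G_t/2 = 0
Gamma^s_ij = (G*[ij,s] - F*[ij,t])/(EG - F^2), Gamma^t_ij = (E*[ij,t] - F*[ij,s])/(EG - F^2)
Gamma_sss = 0, Gamma_sst = 0, Gamma_stt = -8/5, Gamma_tss = 0, Gamma_tst = 1/2, Gamma_ttt = 0
d^2s/dtau^2 = -(Gamma_sss*(-1)^2 + 2*Gamma_sst*(-1)*(11/8) + Gamma_stt*(11/8)^2) = 121/40
d^2t/dtau^2 = -(Gamma_tss*(-1)^2 + 2*Gamma_tst*(-1)*(11/8) + Gamma_ttt*(11/8)^2) = 11/8

Answer: Gamma_sss = 0, Gamma_sst = 0, Gamma_stt = -8/5, Gamma_tss = 0, Gamma_tst = 1/2, Gamma_ttt = 0; accelerations (d^2s/dtau^2, d^2t/dtau^2) = (121/40, 11/8)


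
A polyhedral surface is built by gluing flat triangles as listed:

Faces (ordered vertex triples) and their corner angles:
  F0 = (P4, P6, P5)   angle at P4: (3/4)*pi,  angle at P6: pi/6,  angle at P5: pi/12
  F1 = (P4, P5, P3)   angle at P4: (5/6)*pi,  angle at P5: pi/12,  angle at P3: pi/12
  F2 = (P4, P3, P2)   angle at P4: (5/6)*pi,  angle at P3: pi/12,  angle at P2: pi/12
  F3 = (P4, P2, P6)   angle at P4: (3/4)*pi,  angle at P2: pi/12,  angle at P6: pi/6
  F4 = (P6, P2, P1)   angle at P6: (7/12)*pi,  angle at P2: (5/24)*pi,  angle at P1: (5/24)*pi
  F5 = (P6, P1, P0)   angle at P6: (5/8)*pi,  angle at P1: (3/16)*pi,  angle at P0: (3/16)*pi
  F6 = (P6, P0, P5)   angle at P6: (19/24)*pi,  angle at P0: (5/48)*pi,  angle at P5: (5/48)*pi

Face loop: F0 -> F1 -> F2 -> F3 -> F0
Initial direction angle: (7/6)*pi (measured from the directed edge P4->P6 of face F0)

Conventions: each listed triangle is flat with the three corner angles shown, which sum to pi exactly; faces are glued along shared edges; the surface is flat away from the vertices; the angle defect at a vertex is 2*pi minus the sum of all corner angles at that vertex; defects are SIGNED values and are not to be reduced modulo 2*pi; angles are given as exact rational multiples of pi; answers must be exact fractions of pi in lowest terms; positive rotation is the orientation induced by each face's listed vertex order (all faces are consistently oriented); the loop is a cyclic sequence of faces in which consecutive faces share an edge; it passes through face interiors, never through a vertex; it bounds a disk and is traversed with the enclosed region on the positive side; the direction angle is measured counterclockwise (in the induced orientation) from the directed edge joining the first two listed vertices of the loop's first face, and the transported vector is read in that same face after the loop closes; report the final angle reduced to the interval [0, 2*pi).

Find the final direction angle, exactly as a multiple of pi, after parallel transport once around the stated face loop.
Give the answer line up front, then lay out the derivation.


Answer: final direction angle = 0

enclosed vertex P4: corner angles sum to (19/6)*pi, defect = 2*pi - (19/6)*pi = (-7/6)*pi
adding the enclosed defects to the starting angle (mod 2*pi, induced orientation) gives the holonomy
final angle = (7/6)*pi - (7/6)*pi = 0 (mod 2*pi)


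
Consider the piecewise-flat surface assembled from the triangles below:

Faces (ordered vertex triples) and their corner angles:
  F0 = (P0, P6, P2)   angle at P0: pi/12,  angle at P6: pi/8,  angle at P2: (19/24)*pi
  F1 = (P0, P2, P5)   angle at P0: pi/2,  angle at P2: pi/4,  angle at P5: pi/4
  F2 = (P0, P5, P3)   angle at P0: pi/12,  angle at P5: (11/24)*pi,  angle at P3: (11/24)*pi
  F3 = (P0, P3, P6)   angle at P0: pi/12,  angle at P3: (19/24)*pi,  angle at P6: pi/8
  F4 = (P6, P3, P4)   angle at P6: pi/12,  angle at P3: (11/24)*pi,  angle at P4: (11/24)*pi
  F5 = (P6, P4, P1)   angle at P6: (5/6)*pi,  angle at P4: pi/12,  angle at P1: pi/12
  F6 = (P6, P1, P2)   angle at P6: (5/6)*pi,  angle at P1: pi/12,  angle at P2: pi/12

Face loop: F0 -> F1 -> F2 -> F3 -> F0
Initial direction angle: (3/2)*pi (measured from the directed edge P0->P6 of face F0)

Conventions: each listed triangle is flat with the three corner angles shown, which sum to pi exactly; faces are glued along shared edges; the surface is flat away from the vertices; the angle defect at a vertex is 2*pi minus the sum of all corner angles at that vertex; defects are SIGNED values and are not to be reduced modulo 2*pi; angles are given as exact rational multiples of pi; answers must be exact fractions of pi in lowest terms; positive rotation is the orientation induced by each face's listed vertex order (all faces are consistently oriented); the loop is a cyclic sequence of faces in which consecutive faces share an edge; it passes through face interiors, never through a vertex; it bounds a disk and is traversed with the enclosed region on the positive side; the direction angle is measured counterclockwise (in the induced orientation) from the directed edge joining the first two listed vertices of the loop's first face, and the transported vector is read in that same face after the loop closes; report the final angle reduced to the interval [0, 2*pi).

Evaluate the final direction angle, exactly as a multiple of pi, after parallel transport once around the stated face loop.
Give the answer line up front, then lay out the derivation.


Answer: final direction angle = (3/4)*pi

enclosed vertex P0: corner angles sum to (3/4)*pi, defect = 2*pi - (3/4)*pi = (5/4)*pi
the final direction is the initial angle plus the enclosed defects, taken mod 2*pi in the induced orientation
final angle = (3/2)*pi + (5/4)*pi = (3/4)*pi (mod 2*pi)


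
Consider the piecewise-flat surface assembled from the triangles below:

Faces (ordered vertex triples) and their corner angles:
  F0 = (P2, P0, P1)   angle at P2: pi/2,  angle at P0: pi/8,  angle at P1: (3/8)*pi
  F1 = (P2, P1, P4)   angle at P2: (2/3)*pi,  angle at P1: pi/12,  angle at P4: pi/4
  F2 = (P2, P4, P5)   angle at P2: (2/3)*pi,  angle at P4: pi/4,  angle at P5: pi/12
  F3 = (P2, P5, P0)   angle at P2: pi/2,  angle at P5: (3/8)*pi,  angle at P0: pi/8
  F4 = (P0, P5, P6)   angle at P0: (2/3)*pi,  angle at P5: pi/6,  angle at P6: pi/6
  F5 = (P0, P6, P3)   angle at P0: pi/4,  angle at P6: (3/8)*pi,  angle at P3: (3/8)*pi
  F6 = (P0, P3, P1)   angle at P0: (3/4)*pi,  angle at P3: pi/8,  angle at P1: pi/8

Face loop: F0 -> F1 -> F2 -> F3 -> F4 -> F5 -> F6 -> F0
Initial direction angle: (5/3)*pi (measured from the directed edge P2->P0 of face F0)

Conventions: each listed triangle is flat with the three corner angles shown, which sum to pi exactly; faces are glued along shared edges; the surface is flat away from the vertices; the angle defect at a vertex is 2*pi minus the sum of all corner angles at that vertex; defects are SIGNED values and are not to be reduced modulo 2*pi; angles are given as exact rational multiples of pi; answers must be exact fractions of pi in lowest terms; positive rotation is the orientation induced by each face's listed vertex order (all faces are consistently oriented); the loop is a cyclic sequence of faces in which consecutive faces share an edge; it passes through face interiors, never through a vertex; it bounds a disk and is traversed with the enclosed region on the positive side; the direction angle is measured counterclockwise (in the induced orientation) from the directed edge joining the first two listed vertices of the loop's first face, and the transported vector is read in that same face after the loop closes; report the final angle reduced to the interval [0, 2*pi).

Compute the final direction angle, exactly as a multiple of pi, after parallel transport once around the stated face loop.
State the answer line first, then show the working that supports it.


Answer: final direction angle = (17/12)*pi

enclosed vertex P0: corner angles sum to (23/12)*pi, defect = 2*pi - (23/12)*pi = pi/12
enclosed vertex P2: corner angles sum to (7/3)*pi, defect = 2*pi - (7/3)*pi = -pi/3
holonomy = initial angle + sum of enclosed defects (mod 2*pi), positive in the induced orientation
final angle = (5/3)*pi - pi/4 = (17/12)*pi (mod 2*pi)


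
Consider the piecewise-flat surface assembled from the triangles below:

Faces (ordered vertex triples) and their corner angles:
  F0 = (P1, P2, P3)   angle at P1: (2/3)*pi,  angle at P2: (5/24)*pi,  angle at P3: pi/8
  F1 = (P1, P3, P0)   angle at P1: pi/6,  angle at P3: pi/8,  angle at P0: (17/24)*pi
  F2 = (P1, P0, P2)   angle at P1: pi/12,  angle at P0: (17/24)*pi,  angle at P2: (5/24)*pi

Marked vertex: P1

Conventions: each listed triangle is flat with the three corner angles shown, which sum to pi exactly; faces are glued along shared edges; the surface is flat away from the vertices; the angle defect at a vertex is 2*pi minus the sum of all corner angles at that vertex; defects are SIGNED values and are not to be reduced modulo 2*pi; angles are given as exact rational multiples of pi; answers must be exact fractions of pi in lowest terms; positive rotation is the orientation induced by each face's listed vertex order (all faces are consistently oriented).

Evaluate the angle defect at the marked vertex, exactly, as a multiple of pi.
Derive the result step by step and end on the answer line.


Sum of corner angles at P1: (11/12)*pi
defect = 2*pi - (11/12)*pi

Answer: defect(P1) = (13/12)*pi


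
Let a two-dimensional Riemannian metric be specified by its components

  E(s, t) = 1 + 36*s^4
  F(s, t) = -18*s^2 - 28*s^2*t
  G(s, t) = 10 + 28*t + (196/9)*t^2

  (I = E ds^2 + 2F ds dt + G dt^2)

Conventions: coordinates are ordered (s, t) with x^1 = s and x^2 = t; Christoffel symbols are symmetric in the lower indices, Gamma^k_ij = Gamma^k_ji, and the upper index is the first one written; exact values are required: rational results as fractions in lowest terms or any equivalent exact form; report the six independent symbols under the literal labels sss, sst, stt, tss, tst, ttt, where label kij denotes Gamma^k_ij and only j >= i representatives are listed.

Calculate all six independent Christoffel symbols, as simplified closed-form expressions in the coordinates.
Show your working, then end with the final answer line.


E = 1 + 36*s^4; F = -18*s^2 - 28*s^2*t; G = 10 + 28*t + (196/9)*t^2
Gamma^k_ij = (1/2) g^{kl} (d_i g_jl + d_j g_il - d_l g_ij), with g^inv = (1/(EG-F^2)) [[G, -F], [-F, E]]
first partials: E_s = 144*s^3, E_t = 0, F_s = -36*s - 56*s*t, F_t = -28*s^2, G_s = 0, G_t = 28 + (392/9)*t
D = EG - F^2 = 10 + 28*t + (196/9)*t^2 + 36*s^4
expanded: Gamma^s_ss = (G E_s - 2F F_s + F E_t)/(2D), Gamma^s_st = (G E_t - F G_s)/(2D), Gamma^s_tt = (2G F_t - G G_s - F G_t)/(2D), Gamma^t_ss = (2E F_s - E E_t - F E_s)/(2D), Gamma^t_st = (E G_s - F E_t)/(2D), Gamma^t_tt = (E G_t - 2F F_t + F G_s)/(2D); substitute and cancel common factors

Answer: Gamma_sss = 324*s^3/(162*s^4 + 98*t^2 + 126*t + 45), Gamma_sst = 0, Gamma_stt = -126*s^2/(162*s^4 + 98*t^2 + 126*t + 45), Gamma_tss = (-252*s*t - 162*s)/(162*s^4 + 98*t^2 + 126*t + 45), Gamma_tst = 0, Gamma_ttt = (98*t + 63)/(162*s^4 + 98*t^2 + 126*t + 45)


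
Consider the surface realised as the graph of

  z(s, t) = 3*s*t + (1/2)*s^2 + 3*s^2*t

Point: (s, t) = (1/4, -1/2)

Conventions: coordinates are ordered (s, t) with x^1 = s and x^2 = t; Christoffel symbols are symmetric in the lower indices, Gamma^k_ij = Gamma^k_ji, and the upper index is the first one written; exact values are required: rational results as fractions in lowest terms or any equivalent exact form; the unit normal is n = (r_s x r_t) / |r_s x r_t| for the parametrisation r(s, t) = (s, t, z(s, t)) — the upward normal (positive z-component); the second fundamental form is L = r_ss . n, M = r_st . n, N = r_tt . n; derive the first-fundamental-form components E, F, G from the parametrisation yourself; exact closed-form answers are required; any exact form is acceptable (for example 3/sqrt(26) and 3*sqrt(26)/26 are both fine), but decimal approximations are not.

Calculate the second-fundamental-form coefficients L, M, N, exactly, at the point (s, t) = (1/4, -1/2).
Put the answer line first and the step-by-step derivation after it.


Answer: L = -32*sqrt(1505)/1505, M = 72*sqrt(1505)/1505, N = 0

z_s = -2, z_t = 15/16, z_ss = -2, z_st = 9/2, z_tt = 0
E = 5, F = -15/8, G = 481/256; answer radicand W^2 = 1505/256
unnormalised second-form numerators: l = -2, m = 9/2, n = 0; L = l/sqrt(1505/256), and similarly M = m/sqrt(W^2), N = n/sqrt(W^2)


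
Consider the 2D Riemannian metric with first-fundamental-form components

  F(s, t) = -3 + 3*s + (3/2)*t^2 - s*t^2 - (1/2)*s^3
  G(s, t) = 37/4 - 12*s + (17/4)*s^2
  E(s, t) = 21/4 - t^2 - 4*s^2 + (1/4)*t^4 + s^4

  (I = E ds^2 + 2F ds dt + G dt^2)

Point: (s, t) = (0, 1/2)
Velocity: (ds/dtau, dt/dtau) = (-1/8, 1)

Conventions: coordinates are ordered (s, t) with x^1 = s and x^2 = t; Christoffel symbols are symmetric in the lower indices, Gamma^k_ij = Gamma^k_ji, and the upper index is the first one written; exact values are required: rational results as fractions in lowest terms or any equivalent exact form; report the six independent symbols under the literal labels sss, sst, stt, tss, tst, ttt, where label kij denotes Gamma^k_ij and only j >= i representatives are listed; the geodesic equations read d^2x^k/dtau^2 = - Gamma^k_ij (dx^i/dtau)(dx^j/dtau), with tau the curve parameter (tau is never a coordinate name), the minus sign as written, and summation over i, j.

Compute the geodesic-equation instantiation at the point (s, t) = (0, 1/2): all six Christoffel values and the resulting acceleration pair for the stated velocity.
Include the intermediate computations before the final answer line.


E = 321/64, F = -21/8, G = 37/4 at the point
E_s = 0, E_t = -7/8, F_s = 11/4, F_t = 3/2, G_s = -12, G_t = 0
EG - F^2 = 10113/256;  g^inv = (256/10113) * [[37/4, 21/8], [21/8, 321/64]]
first-kind symbols [ij,l] = (1/2)(d_i g_jl + d_j g_il - d_l g_ij): [ss,s] = E_s/2 = 0, [ss,t] = F_s - E_t/2 = 51/16, [st,s] = E_t/2 = -7/16, [st,t] = G_s/2 = -6, [tt,s] = F_t - G_s/2 = 15/2, [tt,t] = G_t/2 = 0
Gamma^s_ij = (G*[ij,s] - F*[ij,t])/(EG - F^2), Gamma^t_ij = (E*[ij,t] - F*[ij,s])/(EG - F^2)
Gamma_sss = 714/3371, Gamma_sst = -5068/10113, Gamma_stt = 5920/3371, Gamma_tss = 5457/13484, Gamma_tst = -2666/3371, Gamma_ttt = 1680/3371
d^2s/dtau^2 = -(Gamma_sss*(-1/8)^2 + 2*Gamma_sst*(-1/8)*(1) + Gamma_stt*(1)^2) = -609935/323616
d^2t/dtau^2 = -(Gamma_tss*(-1/8)^2 + 2*Gamma_tst*(-1/8)*(1) + Gamma_ttt*(1)^2) = -606161/862976

Answer: Gamma_sss = 714/3371, Gamma_sst = -5068/10113, Gamma_stt = 5920/3371, Gamma_tss = 5457/13484, Gamma_tst = -2666/3371, Gamma_ttt = 1680/3371; accelerations (d^2s/dtau^2, d^2t/dtau^2) = (-609935/323616, -606161/862976)


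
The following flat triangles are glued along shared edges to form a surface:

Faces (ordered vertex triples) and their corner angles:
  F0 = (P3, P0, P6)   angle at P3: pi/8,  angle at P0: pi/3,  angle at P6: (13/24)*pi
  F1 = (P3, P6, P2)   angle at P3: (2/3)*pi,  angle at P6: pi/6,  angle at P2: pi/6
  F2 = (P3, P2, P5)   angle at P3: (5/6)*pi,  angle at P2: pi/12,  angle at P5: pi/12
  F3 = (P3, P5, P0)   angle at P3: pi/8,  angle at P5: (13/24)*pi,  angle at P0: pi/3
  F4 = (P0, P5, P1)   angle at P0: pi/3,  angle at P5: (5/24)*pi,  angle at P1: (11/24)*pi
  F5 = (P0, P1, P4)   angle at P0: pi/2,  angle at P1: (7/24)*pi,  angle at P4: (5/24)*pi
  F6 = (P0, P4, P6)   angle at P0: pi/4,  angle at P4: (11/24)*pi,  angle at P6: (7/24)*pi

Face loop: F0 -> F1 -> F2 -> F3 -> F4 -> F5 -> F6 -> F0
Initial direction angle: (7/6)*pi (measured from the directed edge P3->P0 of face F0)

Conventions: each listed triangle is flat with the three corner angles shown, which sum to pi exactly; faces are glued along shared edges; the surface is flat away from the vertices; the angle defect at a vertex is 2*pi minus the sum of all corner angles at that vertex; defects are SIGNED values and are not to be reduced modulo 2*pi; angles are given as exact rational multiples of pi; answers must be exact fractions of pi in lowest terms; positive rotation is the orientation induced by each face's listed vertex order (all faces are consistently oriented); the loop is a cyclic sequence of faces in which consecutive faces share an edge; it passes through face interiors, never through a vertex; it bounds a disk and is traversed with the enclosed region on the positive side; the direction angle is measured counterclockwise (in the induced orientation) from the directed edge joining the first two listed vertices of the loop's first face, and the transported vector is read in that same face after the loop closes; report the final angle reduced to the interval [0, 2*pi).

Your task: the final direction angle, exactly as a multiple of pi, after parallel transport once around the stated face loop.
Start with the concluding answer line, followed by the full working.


Answer: final direction angle = (5/3)*pi

enclosed vertex P0: corner angles sum to (7/4)*pi, defect = 2*pi - (7/4)*pi = pi/4
enclosed vertex P3: corner angles sum to (7/4)*pi, defect = 2*pi - (7/4)*pi = pi/4
the rotation equals the total enclosed defect, so the final angle is initial + defects (mod 2*pi)
final angle = (7/6)*pi + pi/2 = (5/3)*pi (mod 2*pi)


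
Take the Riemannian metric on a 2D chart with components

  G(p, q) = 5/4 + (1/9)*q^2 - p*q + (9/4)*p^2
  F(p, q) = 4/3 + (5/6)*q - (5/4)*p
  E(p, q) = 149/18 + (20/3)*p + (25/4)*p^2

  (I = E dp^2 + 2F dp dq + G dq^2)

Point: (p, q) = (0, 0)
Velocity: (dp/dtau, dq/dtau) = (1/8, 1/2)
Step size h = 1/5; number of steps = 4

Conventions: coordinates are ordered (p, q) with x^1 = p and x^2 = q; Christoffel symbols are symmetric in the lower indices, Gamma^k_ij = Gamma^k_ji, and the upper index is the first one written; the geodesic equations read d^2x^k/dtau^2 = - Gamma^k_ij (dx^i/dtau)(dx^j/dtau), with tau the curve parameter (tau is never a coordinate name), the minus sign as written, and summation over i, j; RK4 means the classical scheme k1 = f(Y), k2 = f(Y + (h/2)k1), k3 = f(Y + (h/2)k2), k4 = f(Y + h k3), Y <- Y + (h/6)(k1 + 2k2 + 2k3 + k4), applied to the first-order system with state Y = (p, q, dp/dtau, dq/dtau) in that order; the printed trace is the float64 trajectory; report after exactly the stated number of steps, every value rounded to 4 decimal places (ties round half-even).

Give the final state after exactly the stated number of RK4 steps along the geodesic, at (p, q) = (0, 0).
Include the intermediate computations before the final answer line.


f(Y) = (dp/dtau, dq/dtau, -Gamma^p_ij Y'^i Y'^j, -Gamma^q_ij Y'^i Y'^j) with the Gammas evaluated at the stage position; h = 0.200000; intermediate values shown to 6 dp
step 0: p = 0.0000, q = 0.0000, dp/dtau = 0.1250, dq/dtau = 0.5000
step 1:
  k1: at (p, q) = (0.000000, 0.000000), (dp/dtau, dq/dtau) = (0.125000, 0.500000); Gamma_ppp = 0.680713, Gamma_ppq = 0.000000, Gamma_pqq = 0.121556, Gamma_qpp = -1.726094, Gamma_qpq = 0.000000, Gamma_qqq = -0.129660; k1 = (0.125000, 0.500000, -0.041025, 0.059385)
  k2: at (p, q) = (0.012500, 0.050000), (dp/dtau, dq/dtau) = (0.120897, 0.505939); Gamma_ppp = 0.693054, Gamma_ppq = -0.000494, Gamma_pqq = 0.120713, Gamma_qpp = -1.753691, Gamma_qpq = 0.003037, Gamma_qqq = -0.131831; k2 = (0.120897, 0.505939, -0.040969, 0.059006)
  k3: at (p, q) = (0.012090, 0.050594), (dp/dtau, dq/dtau) = (0.120903, 0.505901); Gamma_ppp = 0.693332, Gamma_ppq = -0.000301, Gamma_pqq = 0.120936, Gamma_qpp = -1.754555, Gamma_qpq = 0.001852, Gamma_qqq = -0.131953; k3 = (0.120903, 0.505901, -0.041050, 0.059192)
  k4: at (p, q) = (0.024181, 0.101180), (dp/dtau, dq/dtau) = (0.116790, 0.511838); Gamma_ppp = 0.705795, Gamma_ppq = -0.000614, Gamma_pqq = 0.120309, Gamma_qpp = -1.783380, Gamma_qpq = 0.003734, Gamma_qqq = -0.134214; k4 = (0.116790, 0.511838, -0.041072, 0.059040)
  Y <- Y + (h/6)(k1 + 2k2 + 2k3 + k4): p = 0.0242, q = 0.1012, dp/dtau = 0.1168, dq/dtau = 0.5118
step 2:
  k1: at (p, q) = (0.024180, 0.101184), (dp/dtau, dq/dtau) = (0.116796, 0.511827); Gamma_ppp = 0.705796, Gamma_ppq = -0.000613, Gamma_pqq = 0.120310, Gamma_qpp = -1.783384, Gamma_qpq = 0.003730, Gamma_qqq = -0.134214; k1 = (0.116796, 0.511827, -0.041072, 0.059041)
  k2: at (p, q) = (0.035859, 0.152367), (dp/dtau, dq/dtau) = (0.112688, 0.517732); Gamma_ppp = 0.718421, Gamma_ppq = -0.000736, Gamma_pqq = 0.119902, Gamma_qpp = -1.813517, Gamma_qpq = 0.004434, Gamma_qqq = -0.136575; k2 = (0.112688, 0.517732, -0.041176, 0.059120)
  k3: at (p, q) = (0.035449, 0.152957), (dp/dtau, dq/dtau) = (0.112678, 0.517739); Gamma_ppp = 0.718737, Gamma_ppq = -0.000537, Gamma_pqq = 0.120125, Gamma_qpp = -1.814458, Gamma_qpq = 0.003234, Gamma_qqq = -0.136707; k3 = (0.112678, 0.517739, -0.041262, 0.059304)
  k4: at (p, q) = (0.046715, 0.204732), (dp/dtau, dq/dtau) = (0.108543, 0.523688); Gamma_ppp = 0.731601, Gamma_ppq = -0.000458, Gamma_pqq = 0.119936, Gamma_qpp = -1.846047, Gamma_qpq = 0.002724, Gamma_qqq = -0.139186; k4 = (0.108543, 0.523688, -0.041460, 0.059611)
  Y <- Y + (h/6)(k1 + 2k2 + 2k3 + k4): p = 0.0467, q = 0.2047, dp/dtau = 0.1085, dq/dtau = 0.5237
step 3:
  k1: at (p, q) = (0.046715, 0.204732), (dp/dtau, dq/dtau) = (0.108549, 0.523677); Gamma_ppp = 0.731601, Gamma_ppq = -0.000458, Gamma_pqq = 0.119936, Gamma_qpp = -1.846048, Gamma_qpq = 0.002724, Gamma_qqq = -0.139186; k1 = (0.108549, 0.523677, -0.041459, 0.059612)
  k2: at (p, q) = (0.057570, 0.257100), (dp/dtau, dq/dtau) = (0.104403, 0.529639); Gamma_ppp = 0.744744, Gamma_ppq = -0.000167, Gamma_pqq = 0.119967, Gamma_qpp = -1.879167, Gamma_qpq = 0.000984, Gamma_qqq = -0.141795; k2 = (0.104403, 0.529639, -0.041752, 0.060150)
  k3: at (p, q) = (0.057156, 0.257696), (dp/dtau, dq/dtau) = (0.104373, 0.529692); Gamma_ppp = 0.745103, Gamma_ppq = 0.000042, Gamma_pqq = 0.120192, Gamma_qpp = -1.880196, Gamma_qpq = -0.000248, Gamma_qqq = -0.141940; k3 = (0.104373, 0.529692, -0.041844, 0.060335)
  k4: at (p, q) = (0.067590, 0.310671), (dp/dtau, dq/dtau) = (0.100180, 0.535744); Gamma_ppp = 0.758614, Gamma_ppq = 0.000566, Gamma_pqq = 0.120450, Gamma_qpp = -1.915026, Gamma_qpq = -0.003289, Gamma_qqq = -0.144706; k4 = (0.100180, 0.535744, -0.042246, 0.061106)
  Y <- Y + (h/6)(k1 + 2k2 + 2k3 + k4): p = 0.0676, q = 0.3107, dp/dtau = 0.1002, dq/dtau = 0.5357
step 4:
  k1: at (p, q) = (0.067591, 0.310669), (dp/dtau, dq/dtau) = (0.100185, 0.535734); Gamma_ppp = 0.758612, Gamma_ppq = 0.000566, Gamma_pqq = 0.120449, Gamma_qpp = -1.915022, Gamma_qpq = -0.003285, Gamma_qqq = -0.144705; k1 = (0.100185, 0.535734, -0.042245, 0.061106)
  k2: at (p, q) = (0.077610, 0.364242), (dp/dtau, dq/dtau) = (0.095961, 0.541844); Gamma_ppp = 0.772530, Gamma_ppq = 0.001332, Gamma_pqq = 0.120932, Gamma_qpp = -1.951629, Gamma_qpq = -0.007639, Gamma_qqq = -0.147639; k2 = (0.095961, 0.541844, -0.042757, 0.062112)
  k3: at (p, q) = (0.077187, 0.364853), (dp/dtau, dq/dtau) = (0.095910, 0.541945); Gamma_ppp = 0.772940, Gamma_ppq = 0.001557, Gamma_pqq = 0.121164, Gamma_qpp = -1.952762, Gamma_qpq = -0.008923, Gamma_qqq = -0.147801; k3 = (0.095910, 0.541945, -0.042858, 0.062300)
  k4: at (p, q) = (0.086773, 0.419058), (dp/dtau, dq/dtau) = (0.091614, 0.548194); Gamma_ppp = 0.787373, Gamma_ppq = 0.002600, Gamma_pqq = 0.121888, Gamma_qpp = -1.991367, Gamma_qpq = -0.014703, Gamma_qqq = -0.150939; k4 = (0.091614, 0.548194, -0.043499, 0.063550)
  Y <- Y + (h/6)(k1 + 2k2 + 2k3 + k4): p = 0.0868, q = 0.4191, dp/dtau = 0.0916, dq/dtau = 0.5482

Answer: p = 0.0868, q = 0.4191, dp/dtau = 0.0916, dq/dtau = 0.5482


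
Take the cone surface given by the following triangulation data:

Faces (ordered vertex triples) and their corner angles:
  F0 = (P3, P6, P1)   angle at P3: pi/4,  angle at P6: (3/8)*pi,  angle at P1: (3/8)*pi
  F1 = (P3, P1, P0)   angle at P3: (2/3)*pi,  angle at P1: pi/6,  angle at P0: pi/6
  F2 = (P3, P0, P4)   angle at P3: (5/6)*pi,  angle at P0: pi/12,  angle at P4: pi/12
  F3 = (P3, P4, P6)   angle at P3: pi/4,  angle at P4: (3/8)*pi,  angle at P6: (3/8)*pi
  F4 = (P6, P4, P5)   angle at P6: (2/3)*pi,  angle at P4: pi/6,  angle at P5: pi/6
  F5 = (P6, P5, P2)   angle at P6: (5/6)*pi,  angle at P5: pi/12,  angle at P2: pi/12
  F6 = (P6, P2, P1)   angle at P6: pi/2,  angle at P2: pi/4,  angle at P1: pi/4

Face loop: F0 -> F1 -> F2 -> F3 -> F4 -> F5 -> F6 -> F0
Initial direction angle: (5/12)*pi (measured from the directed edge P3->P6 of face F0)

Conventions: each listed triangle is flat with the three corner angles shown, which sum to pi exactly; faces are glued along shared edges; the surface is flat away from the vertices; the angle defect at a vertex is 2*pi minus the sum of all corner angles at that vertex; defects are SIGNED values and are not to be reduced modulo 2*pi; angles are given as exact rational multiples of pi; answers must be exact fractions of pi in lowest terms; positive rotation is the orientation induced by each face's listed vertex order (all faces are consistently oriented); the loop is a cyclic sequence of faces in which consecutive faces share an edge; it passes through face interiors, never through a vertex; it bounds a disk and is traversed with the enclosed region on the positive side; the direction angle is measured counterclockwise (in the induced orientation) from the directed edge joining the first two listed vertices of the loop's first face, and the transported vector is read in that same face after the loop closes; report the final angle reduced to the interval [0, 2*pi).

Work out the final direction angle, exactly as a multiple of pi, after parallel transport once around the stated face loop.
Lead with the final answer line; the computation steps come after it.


Answer: final direction angle = (5/3)*pi

enclosed vertex P3: corner angles sum to 2*pi, defect = 2*pi - 2*pi = 0
enclosed vertex P6: corner angles sum to (11/4)*pi, defect = 2*pi - (11/4)*pi = (-3/4)*pi
by Gauss-Bonnet the loop rotates the vector by the enclosed defect sum (positive orientation, mod 2*pi)
final angle = (5/12)*pi - (3/4)*pi = (5/3)*pi (mod 2*pi)


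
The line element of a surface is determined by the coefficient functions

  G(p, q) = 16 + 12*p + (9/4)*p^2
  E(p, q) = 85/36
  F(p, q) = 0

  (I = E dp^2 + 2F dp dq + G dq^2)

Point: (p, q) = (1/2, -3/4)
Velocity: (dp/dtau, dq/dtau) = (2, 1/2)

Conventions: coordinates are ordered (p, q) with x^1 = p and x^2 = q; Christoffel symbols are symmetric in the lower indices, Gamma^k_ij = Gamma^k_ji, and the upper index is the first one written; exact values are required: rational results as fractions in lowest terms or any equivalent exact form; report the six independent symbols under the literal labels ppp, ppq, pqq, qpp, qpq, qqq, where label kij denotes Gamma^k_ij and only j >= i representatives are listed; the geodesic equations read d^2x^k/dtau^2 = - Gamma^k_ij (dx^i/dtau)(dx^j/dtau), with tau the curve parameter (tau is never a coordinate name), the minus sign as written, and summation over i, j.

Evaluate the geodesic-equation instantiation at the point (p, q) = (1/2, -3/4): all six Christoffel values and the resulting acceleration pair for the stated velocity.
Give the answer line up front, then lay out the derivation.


Answer: Gamma_ppp = 0, Gamma_ppq = 0, Gamma_pqq = -513/170, Gamma_qpp = 0, Gamma_qpq = 6/19, Gamma_qqq = 0; accelerations (d^2p/dtau^2, d^2q/dtau^2) = (513/680, -12/19)

E = 85/36, F = 0, G = 361/16 at the point
E_p = 0, E_q = 0, F_p = 0, F_q = 0, G_p = 57/4, G_q = 0
EG - F^2 = 30685/576;  g^inv = (576/30685) * [[361/16, 0], [0, 85/36]]
first-kind symbols [ij,l] = (1/2)(d_i g_jl + d_j g_il - d_l g_ij): [pp,p] = E_p/2 = 0, [pp,q] = F_p - E_q/2 = 0, [pq,p] = E_q/2 = 0, [pq,q] = G_p/2 = 57/8, [qq,p] = F_q - G_p/2 = -57/8, [qq,q] = G_q/2 = 0
Gamma^p_ij = (G*[ij,p] - F*[ij,q])/(EG - F^2), Gamma^q_ij = (E*[ij,q] - F*[ij,p])/(EG - F^2)
Gamma_ppp = 0, Gamma_ppq = 0, Gamma_pqq = -513/170, Gamma_qpp = 0, Gamma_qpq = 6/19, Gamma_qqq = 0
d^2p/dtau^2 = -(Gamma_ppp*(2)^2 + 2*Gamma_ppq*(2)*(1/2) + Gamma_pqq*(1/2)^2) = 513/680
d^2q/dtau^2 = -(Gamma_qpp*(2)^2 + 2*Gamma_qpq*(2)*(1/2) + Gamma_qqq*(1/2)^2) = -12/19


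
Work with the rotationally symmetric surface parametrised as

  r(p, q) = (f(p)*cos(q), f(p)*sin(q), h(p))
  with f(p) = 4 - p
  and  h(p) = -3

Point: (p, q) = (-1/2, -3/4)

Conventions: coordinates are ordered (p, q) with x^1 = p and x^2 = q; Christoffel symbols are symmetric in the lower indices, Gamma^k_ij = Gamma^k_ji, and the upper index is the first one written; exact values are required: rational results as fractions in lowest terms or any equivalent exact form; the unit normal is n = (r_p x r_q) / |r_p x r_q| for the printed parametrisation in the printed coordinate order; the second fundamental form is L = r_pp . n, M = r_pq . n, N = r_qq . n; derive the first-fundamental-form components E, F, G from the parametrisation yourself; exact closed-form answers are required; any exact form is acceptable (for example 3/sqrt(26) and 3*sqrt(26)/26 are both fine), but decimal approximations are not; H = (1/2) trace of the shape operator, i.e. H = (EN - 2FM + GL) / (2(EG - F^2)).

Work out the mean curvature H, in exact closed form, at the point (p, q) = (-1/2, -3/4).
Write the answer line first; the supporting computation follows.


Answer: H = 0

f = 9/2, f' = -1, f'' = 0, h' = 0, h'' = 0
E = 1, F = 0, G = 81/4; answer radicand W^2 = 1
unnormalised second-form numerators: l = 0, m = 0, n = 0; L = l/sqrt(1), and similarly M = m/sqrt(W^2), N = n/sqrt(W^2)
H = (E*n - 2*F*m + G*l) / (2*(EG - F^2)*sqrt(W^2)); E*n - 2*F*m + G*l = 0, EG - F^2 = 81/4, so H = (0)/sqrt(1)


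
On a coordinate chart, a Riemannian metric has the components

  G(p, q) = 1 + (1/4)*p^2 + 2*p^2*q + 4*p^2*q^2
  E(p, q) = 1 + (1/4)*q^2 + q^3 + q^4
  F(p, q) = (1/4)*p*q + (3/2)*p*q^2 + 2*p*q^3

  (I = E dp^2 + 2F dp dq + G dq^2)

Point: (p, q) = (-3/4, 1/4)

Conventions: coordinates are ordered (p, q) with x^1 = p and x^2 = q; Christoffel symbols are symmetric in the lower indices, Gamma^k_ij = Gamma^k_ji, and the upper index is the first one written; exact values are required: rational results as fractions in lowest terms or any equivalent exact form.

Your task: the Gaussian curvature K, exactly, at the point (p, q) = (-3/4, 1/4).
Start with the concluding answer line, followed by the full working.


Answer: K = -65536/167281

E = 265/256, F = -9/64, G = 25/16, EG - F^2 = 409/256 at the point
E_p = 0, E_q = 3/8, F_p = 3/16, F_q = -33/32, G_p = -3/2, G_q = 9/4
E_qq = 11/4, F_pq = 11/8, G_pp = 2
K follows from Brioschi's formula, (det M1 - det M2)/(EG - F^2)^2.
M1 = [[-E_qq/2 + F_pq - G_pp/2, E_p/2, F_p - E_q/2], [F_q - G_p/2, E, F], [G_q/2, F, G]] = [[-1, 0, 0], [-9/32, 265/256, -9/64], [9/8, -9/64, 25/16]]; det M1 = -409/256
M2 = [[0, E_q/2, G_p/2], [E_q/2, E, F], [G_p/2, F, G]] = [[0, 3/16, -3/4], [3/16, 265/256, -9/64], [-3/4, -9/64, 25/16]]; det M2 = -153/256
det M1 - det M2 = -1; K = -1 / (409/256)^2 = -65536/167281


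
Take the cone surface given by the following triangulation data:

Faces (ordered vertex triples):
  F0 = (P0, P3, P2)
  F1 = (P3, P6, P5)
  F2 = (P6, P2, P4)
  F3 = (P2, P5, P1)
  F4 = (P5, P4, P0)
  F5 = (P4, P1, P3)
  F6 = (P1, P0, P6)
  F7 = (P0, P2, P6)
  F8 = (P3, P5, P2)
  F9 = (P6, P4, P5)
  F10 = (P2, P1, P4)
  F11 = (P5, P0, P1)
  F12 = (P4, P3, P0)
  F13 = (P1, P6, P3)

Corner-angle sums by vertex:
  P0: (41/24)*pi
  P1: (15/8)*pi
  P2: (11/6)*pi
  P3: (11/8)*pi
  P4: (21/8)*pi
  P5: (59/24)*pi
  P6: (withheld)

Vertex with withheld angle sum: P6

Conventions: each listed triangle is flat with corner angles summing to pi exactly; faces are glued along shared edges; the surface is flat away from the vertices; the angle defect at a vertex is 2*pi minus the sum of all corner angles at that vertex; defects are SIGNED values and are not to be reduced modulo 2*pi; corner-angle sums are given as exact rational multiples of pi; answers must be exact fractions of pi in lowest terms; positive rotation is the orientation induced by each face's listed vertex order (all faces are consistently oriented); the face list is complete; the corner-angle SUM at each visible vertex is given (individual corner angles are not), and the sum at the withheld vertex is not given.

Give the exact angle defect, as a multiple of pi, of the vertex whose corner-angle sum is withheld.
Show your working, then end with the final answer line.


V = 7, E = 21, F = 14; chi = V - E + F = 0
Gauss-Bonnet: total defect = 2*pi*chi = 0; visible defects sum to pi/8

Answer: defect(P6) = -pi/8


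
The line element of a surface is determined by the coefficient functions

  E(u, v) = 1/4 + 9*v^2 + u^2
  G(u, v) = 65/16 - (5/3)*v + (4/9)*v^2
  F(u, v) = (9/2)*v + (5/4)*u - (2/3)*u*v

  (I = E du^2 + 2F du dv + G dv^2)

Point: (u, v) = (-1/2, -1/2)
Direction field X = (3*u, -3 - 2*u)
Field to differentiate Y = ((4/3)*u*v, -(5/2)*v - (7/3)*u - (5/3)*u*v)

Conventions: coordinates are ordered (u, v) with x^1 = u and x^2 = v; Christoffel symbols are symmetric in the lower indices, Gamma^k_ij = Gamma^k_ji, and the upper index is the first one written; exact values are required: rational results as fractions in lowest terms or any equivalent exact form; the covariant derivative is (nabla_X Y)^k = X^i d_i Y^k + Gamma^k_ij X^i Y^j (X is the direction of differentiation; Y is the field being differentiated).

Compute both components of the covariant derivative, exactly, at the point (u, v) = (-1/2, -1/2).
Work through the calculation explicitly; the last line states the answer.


E = 11/4, F = -73/24, G = 721/144 at the point
E_u = -1, E_v = -9, F_u = 19/12, F_v = 29/6, G_u = 0, G_v = -19/9
EG - F^2 = 1301/288;  g^inv = (288/1301) * [[721/144, 73/24], [73/24, 11/4]]
first-kind symbols [ij,l] = (1/2)(d_i g_jl + d_j g_il - d_l g_ij): [uu,u] = E_u/2 = -1/2, [uu,v] = F_u - E_v/2 = 73/12, [uv,u] = E_v/2 = -9/2, [uv,v] = G_u/2 = 0, [vv,u] = F_v - G_u/2 = 29/6, [vv,v] = G_v/2 = -19/18
Gamma^u_ij = (G*[ij,u] - F*[ij,v])/(EG - F^2), Gamma^v_ij = (E*[ij,v] - F*[ij,u])/(EG - F^2)
Gamma_uuu = 4608/1301, Gamma_uuv = -6489/1301, Gamma_uvv = 6045/1301, Gamma_vuu = 4380/1301, Gamma_vuv = -3942/1301, Gamma_vvv = 3398/1301
X = (-3/2, -2), Y = (1/3, 2) at the point

Answer: (nabla_X Y)^u = 1034/3903, (nabla_X Y)^v = 71231/15612


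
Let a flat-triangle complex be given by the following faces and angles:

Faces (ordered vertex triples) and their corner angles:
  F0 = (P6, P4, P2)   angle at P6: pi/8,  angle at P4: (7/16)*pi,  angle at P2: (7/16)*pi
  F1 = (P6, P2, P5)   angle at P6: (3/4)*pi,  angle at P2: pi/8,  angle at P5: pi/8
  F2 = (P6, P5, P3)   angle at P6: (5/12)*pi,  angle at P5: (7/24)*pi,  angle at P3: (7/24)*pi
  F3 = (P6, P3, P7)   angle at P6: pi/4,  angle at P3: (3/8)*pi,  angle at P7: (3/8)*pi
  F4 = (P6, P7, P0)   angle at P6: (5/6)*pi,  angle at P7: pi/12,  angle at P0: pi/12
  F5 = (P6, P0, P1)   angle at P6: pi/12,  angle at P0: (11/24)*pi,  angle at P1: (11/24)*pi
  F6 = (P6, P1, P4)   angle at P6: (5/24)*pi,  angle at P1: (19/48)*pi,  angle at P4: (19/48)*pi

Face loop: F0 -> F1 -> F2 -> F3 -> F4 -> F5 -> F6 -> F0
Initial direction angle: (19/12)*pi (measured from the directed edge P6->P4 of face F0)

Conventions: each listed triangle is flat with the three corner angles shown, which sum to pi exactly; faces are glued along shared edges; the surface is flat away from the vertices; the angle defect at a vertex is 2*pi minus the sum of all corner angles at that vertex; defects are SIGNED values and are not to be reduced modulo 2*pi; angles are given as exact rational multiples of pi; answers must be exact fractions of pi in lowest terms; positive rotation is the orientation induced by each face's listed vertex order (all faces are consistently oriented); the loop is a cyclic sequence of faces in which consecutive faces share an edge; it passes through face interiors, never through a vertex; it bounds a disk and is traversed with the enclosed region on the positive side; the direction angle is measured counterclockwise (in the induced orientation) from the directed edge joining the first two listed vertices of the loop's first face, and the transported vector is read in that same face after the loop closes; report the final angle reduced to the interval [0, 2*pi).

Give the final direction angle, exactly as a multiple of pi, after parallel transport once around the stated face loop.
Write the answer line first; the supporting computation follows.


Answer: final direction angle = (11/12)*pi

enclosed vertex P6: corner angles sum to (8/3)*pi, defect = 2*pi - (8/3)*pi = (-2/3)*pi
by Gauss-Bonnet the loop rotates the vector by the enclosed defect sum (positive orientation, mod 2*pi)
final angle = (19/12)*pi - (2/3)*pi = (11/12)*pi (mod 2*pi)
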